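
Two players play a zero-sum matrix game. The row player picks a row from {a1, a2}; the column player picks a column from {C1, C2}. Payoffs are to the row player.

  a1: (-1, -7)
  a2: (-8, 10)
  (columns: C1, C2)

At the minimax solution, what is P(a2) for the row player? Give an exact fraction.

1/4

Row minima: a1 → -7, a2 → -8; maximin = -7.
Column maxima: C1 → -1, C2 → 10; minimax = -1.
-7 ≠ -1, so there is no saddle point; optimal play is mixed.
Let the row player play a1 with probability p. Expected payoff against C1: (-1)p + (-8)(1−p) = 7p − 8; against C2: (-7)p + 10(1−p) = −17p + 10.
Setting these equal: 7p − 8 = −17p + 10 ⇒ 24p = 18 ⇒ p = 3/4, and the value is (7)·(3/4) − 8 = -11/4.
For the column player: with q = P(C1), equating a1's and a2's payoffs gives 6q − 7 = −18q + 10 ⇒ q = 17/24.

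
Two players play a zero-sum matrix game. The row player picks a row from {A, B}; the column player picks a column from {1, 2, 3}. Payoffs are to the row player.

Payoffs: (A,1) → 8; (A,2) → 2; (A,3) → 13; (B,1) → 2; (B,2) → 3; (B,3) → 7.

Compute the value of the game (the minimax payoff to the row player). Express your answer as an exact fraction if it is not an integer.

20/7

Row minima: A → 2, B → 2; maximin = 2.
Column maxima: 1 → 8, 2 → 3, 3 → 13; minimax = 3.
2 ≠ 3, so there is no saddle point; optimal play is mixed.
3 is strictly dominated by 1 (it gives the row player strictly more in every row), so the column player never plays it.
On the remaining 2×2 (A, B vs 1, 2):
Let the row player play A with probability p. Expected payoff against 1: 8p + 2(1−p) = 6p + 2; against 2: 2p + 3(1−p) = −p + 3.
Setting these equal: 6p + 2 = −p + 3 ⇒ 7p = 1 ⇒ p = 1/7, and the value is (6)·(1/7) + 2 = 20/7.
For the column player: with q = P(1), equating A's and B's payoffs gives 6q + 2 = −q + 3 ⇒ q = 1/7.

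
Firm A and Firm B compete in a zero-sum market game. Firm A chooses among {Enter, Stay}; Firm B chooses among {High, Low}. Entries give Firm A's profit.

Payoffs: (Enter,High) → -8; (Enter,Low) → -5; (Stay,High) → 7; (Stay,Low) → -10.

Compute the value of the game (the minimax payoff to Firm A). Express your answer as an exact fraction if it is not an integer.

-23/4

Row minima: Enter → -8, Stay → -10; maximin = -8.
Column maxima: High → 7, Low → -5; minimax = -5.
-8 ≠ -5, so there is no saddle point; optimal play is mixed.
Let Firm A play Enter with probability p. Expected payoff against High: (-8)p + 7(1−p) = −15p + 7; against Low: (-5)p + (-10)(1−p) = 5p − 10.
Setting these equal: −15p + 7 = 5p − 10 ⇒ −20p = -17 ⇒ p = 17/20, and the value is (-15)·(17/20) + 7 = -23/4.
For Firm B: with q = P(High), equating Enter's and Stay's payoffs gives −3q − 5 = 17q − 10 ⇒ q = 1/4.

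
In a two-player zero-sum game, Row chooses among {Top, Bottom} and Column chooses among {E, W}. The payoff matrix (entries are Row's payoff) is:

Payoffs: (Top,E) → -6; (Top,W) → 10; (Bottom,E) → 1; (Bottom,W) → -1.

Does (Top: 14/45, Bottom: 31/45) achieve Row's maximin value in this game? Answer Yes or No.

No

Against E this mix gives (14/45)·(-6) + (31/45)·1 = -53/45.
Against W this mix gives (14/45)·10 + (31/45)·(-1) = 109/45.
Column will play E, holding Row to -53/45. Shifting weight toward the row that does better against E would raise this floor (the equalizing mix achieves 2/9 against both E and W), so the proposed strategy is not optimal.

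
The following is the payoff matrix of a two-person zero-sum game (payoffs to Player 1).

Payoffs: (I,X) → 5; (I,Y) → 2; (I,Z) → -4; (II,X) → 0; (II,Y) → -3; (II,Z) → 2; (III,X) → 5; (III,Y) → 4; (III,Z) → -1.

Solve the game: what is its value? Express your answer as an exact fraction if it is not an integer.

Row minima: I → -4, II → -3, III → -1; maximin = -1.
Column maxima: X → 5, Y → 4, Z → 2; minimax = 2.
-1 ≠ 2, so there is no saddle point; optimal play is mixed.
X is strictly dominated by Y (it gives Player 1 strictly more in every row), so Player 2 never plays it.
With X eliminated, I is strictly dominated by III (III gives Player 1 strictly more in every remaining column), so Player 1 never plays it.
On the remaining 2×2 (II, III vs Y, Z):
Let Player 1 play II with probability p. Expected payoff against Y: (-3)p + 4(1−p) = −7p + 4; against Z: 2p + (-1)(1−p) = 3p − 1.
Setting these equal: −7p + 4 = 3p − 1 ⇒ −10p = -5 ⇒ p = 1/2, and the value is (-7)·(1/2) + 4 = 1/2.
For Player 2: with q = P(Y), equating II's and III's payoffs gives −5q + 2 = 5q − 1 ⇒ q = 3/10.

1/2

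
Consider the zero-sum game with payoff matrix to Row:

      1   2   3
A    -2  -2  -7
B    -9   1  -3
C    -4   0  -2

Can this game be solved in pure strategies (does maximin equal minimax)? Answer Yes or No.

Row minima: A → -7, B → -9, C → -4; maximin = -4.
Column maxima: 1 → -2, 2 → 1, 3 → -2; minimax = -2.
-4 ≠ -2, so no pure-strategy equilibrium exists.

No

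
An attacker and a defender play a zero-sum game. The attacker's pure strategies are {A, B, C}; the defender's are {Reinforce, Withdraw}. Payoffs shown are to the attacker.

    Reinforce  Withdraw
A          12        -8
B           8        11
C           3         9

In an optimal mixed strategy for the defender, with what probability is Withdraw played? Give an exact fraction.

Row minima: A → -8, B → 8, C → 3; maximin = 8.
Column maxima: Reinforce → 12, Withdraw → 11; minimax = 11.
8 ≠ 11, so there is no saddle point; optimal play is mixed.
C is strictly dominated by B, so the attacker never plays it.
On the remaining 2×2 (A, B vs Reinforce, Withdraw):
Let the attacker play A with probability p. Expected payoff against Reinforce: 12p + 8(1−p) = 4p + 8; against Withdraw: (-8)p + 11(1−p) = −19p + 11.
Setting these equal: 4p + 8 = −19p + 11 ⇒ 23p = 3 ⇒ p = 3/23, and the value is (4)·(3/23) + 8 = 196/23.
For the defender: with q = P(Reinforce), equating A's and B's payoffs gives 20q − 8 = −3q + 11 ⇒ q = 19/23.

4/23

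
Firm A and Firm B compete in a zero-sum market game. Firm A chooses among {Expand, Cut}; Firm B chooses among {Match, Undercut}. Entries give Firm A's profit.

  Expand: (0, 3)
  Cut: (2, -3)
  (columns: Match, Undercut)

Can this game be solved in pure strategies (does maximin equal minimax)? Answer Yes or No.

No

Row minima: Expand → 0, Cut → -3; maximin = 0.
Column maxima: Match → 2, Undercut → 3; minimax = 2.
0 ≠ 2, so no pure-strategy equilibrium exists.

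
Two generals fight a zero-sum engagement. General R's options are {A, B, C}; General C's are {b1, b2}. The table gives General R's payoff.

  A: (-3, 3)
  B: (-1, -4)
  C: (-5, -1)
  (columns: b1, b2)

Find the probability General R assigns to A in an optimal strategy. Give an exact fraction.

1/3

Row minima: A → -3, B → -4, C → -5; maximin = -3.
Column maxima: b1 → -1, b2 → 3; minimax = -1.
-3 ≠ -1, so there is no saddle point; optimal play is mixed.
C is strictly dominated by A, so General R never plays it.
On the remaining 2×2 (A, B vs b1, b2):
Let General R play A with probability p. Expected payoff against b1: (-3)p + (-1)(1−p) = −2p − 1; against b2: 3p + (-4)(1−p) = 7p − 4.
Setting these equal: −2p − 1 = 7p − 4 ⇒ −9p = -3 ⇒ p = 1/3, and the value is (-2)·(1/3) − 1 = -5/3.
For General C: with q = P(b1), equating A's and B's payoffs gives −6q + 3 = 3q − 4 ⇒ q = 7/9.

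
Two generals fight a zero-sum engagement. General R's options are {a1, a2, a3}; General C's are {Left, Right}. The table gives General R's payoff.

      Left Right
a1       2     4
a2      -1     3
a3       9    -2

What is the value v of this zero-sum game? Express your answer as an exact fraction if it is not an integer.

40/13

Row minima: a1 → 2, a2 → -1, a3 → -2; maximin = 2.
Column maxima: Left → 9, Right → 4; minimax = 4.
2 ≠ 4, so there is no saddle point; optimal play is mixed.
a2 is strictly dominated by a1, so General R never plays it.
On the remaining 2×2 (a1, a3 vs Left, Right):
Let General R play a1 with probability p. Expected payoff against Left: 2p + 9(1−p) = −7p + 9; against Right: 4p + (-2)(1−p) = 6p − 2.
Setting these equal: −7p + 9 = 6p − 2 ⇒ −13p = -11 ⇒ p = 11/13, and the value is (-7)·(11/13) + 9 = 40/13.
For General C: with q = P(Left), equating a1's and a3's payoffs gives −2q + 4 = 11q − 2 ⇒ q = 6/13.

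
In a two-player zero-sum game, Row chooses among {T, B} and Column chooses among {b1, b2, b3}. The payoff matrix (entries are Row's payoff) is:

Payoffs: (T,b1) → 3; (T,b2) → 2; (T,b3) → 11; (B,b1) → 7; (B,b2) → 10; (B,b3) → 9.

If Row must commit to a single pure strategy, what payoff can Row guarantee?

7

Row minima: T → 2, B → 7.
The best of these is 7.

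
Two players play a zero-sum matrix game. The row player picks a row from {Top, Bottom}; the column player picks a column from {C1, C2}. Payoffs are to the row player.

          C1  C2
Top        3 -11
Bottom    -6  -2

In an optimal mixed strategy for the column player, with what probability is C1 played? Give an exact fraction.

Row minima: Top → -11, Bottom → -6; maximin = -6.
Column maxima: C1 → 3, C2 → -2; minimax = -2.
-6 ≠ -2, so there is no saddle point; optimal play is mixed.
Let the row player play Top with probability p. Expected payoff against C1: 3p + (-6)(1−p) = 9p − 6; against C2: (-11)p + (-2)(1−p) = −9p − 2.
Setting these equal: 9p − 6 = −9p − 2 ⇒ 18p = 4 ⇒ p = 2/9, and the value is (9)·(2/9) − 6 = -4.
For the column player: with q = P(C1), equating Top's and Bottom's payoffs gives 14q − 11 = −4q − 2 ⇒ q = 1/2.

1/2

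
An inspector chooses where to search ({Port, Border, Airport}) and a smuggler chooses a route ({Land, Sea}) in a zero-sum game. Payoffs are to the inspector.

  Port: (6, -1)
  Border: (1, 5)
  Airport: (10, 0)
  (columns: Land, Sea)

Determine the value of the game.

Row minima: Port → -1, Border → 1, Airport → 0; maximin = 1.
Column maxima: Land → 10, Sea → 5; minimax = 5.
1 ≠ 5, so there is no saddle point; optimal play is mixed.
Port is strictly dominated by Airport, so the inspector never plays it.
On the remaining 2×2 (Border, Airport vs Land, Sea):
Let the inspector play Border with probability p. Expected payoff against Land: 1p + 10(1−p) = −9p + 10; against Sea: 5p + 0(1−p) = 5p.
Setting these equal: −9p + 10 = 5p ⇒ −14p = -10 ⇒ p = 5/7, and the value is (-9)·(5/7) + 10 = 25/7.
For the smuggler: with q = P(Land), equating Border's and Airport's payoffs gives −4q + 5 = 10q ⇒ q = 5/14.

25/7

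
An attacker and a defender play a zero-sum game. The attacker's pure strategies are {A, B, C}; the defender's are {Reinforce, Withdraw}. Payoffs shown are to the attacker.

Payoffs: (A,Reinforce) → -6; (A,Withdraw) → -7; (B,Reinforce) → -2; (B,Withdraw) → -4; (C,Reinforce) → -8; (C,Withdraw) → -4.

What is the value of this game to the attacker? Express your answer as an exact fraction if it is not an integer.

-4

Row minima: A → -7, B → -4, C → -8; maximin = -4.
Column maxima: Reinforce → -2, Withdraw → -4; minimax = -4.
Since maximin = minimax = -4, there is a saddle point and the value is -4.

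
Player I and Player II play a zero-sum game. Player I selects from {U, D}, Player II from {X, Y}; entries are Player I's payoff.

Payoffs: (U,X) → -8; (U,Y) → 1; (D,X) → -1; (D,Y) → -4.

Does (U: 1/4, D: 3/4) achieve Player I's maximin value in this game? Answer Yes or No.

Against X this mix gives (1/4)·(-8) + (3/4)·(-1) = -11/4.
Against Y this mix gives (1/4)·1 + (3/4)·(-4) = -11/4.
All of Player II's active replies (X, Y) yield -11/4, and no column does worse for Player I. The mix makes Player II indifferent and guarantees -11/4, so it is optimal.

Yes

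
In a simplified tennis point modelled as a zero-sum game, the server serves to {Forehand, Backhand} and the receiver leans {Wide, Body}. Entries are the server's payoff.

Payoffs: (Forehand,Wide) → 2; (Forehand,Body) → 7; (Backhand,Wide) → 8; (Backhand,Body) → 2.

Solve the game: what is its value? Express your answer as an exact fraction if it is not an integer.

Row minima: Forehand → 2, Backhand → 2; maximin = 2.
Column maxima: Wide → 8, Body → 7; minimax = 7.
2 ≠ 7, so there is no saddle point; optimal play is mixed.
Let the server play Forehand with probability p. Expected payoff against Wide: 2p + 8(1−p) = −6p + 8; against Body: 7p + 2(1−p) = 5p + 2.
Setting these equal: −6p + 8 = 5p + 2 ⇒ −11p = -6 ⇒ p = 6/11, and the value is (-6)·(6/11) + 8 = 52/11.
For the receiver: with q = P(Wide), equating Forehand's and Backhand's payoffs gives −5q + 7 = 6q + 2 ⇒ q = 5/11.

52/11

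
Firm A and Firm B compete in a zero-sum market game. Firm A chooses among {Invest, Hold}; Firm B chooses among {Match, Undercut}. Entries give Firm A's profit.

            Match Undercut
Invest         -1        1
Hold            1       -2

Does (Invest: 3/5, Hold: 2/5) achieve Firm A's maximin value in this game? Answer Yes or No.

Yes

Against Match this mix gives (3/5)·(-1) + (2/5)·1 = -1/5.
Against Undercut this mix gives (3/5)·1 + (2/5)·(-2) = -1/5.
All of Firm B's active replies (Match, Undercut) yield -1/5, and no column does worse for Firm A. The mix makes Firm B indifferent and guarantees -1/5, so it is optimal.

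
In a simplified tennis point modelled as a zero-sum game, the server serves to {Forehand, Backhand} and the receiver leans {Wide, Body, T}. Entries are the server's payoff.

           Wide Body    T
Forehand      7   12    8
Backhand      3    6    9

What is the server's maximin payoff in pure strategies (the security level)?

7

Row minima: Forehand → 7, Backhand → 3.
The best of these is 7.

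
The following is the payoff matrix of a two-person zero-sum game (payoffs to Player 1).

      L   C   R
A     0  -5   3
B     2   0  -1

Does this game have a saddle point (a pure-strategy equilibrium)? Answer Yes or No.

No

Row minima: A → -5, B → -1; maximin = -1.
Column maxima: L → 2, C → 0, R → 3; minimax = 0.
-1 ≠ 0, so no pure-strategy equilibrium exists.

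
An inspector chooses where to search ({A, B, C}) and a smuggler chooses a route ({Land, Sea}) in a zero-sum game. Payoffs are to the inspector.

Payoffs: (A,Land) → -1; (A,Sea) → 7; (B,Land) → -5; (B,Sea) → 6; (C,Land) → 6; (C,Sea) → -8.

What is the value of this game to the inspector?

17/11

Row minima: A → -1, B → -5, C → -8; maximin = -1.
Column maxima: Land → 6, Sea → 7; minimax = 6.
-1 ≠ 6, so there is no saddle point; optimal play is mixed.
B is strictly dominated by A, so the inspector never plays it.
On the remaining 2×2 (A, C vs Land, Sea):
Let the inspector play A with probability p. Expected payoff against Land: (-1)p + 6(1−p) = −7p + 6; against Sea: 7p + (-8)(1−p) = 15p − 8.
Setting these equal: −7p + 6 = 15p − 8 ⇒ −22p = -14 ⇒ p = 7/11, and the value is (-7)·(7/11) + 6 = 17/11.
For the smuggler: with q = P(Land), equating A's and C's payoffs gives −8q + 7 = 14q − 8 ⇒ q = 15/22.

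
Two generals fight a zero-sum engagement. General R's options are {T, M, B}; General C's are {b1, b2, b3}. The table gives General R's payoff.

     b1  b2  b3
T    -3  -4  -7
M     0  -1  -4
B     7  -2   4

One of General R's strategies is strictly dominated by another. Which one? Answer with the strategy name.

M gives a strictly higher payoff than T against every column: 0 > -3, -1 > -4, -4 > -7.
So T is strictly dominated and General R never plays it.

T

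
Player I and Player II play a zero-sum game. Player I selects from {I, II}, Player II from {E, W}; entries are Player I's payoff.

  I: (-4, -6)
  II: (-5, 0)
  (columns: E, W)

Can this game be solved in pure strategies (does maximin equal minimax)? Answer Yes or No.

Row minima: I → -6, II → -5; maximin = -5.
Column maxima: E → -4, W → 0; minimax = -4.
-5 ≠ -4, so no pure-strategy equilibrium exists.

No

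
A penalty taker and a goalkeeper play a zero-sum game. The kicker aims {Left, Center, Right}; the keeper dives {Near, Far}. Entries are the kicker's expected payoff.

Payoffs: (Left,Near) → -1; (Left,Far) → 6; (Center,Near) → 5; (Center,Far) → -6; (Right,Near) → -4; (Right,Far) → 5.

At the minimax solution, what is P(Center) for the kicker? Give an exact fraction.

7/18

Row minima: Left → -1, Center → -6, Right → -4; maximin = -1.
Column maxima: Near → 5, Far → 6; minimax = 5.
-1 ≠ 5, so there is no saddle point; optimal play is mixed.
Right is strictly dominated by Left, so the kicker never plays it.
On the remaining 2×2 (Left, Center vs Near, Far):
Let the kicker play Left with probability p. Expected payoff against Near: (-1)p + 5(1−p) = −6p + 5; against Far: 6p + (-6)(1−p) = 12p − 6.
Setting these equal: −6p + 5 = 12p − 6 ⇒ −18p = -11 ⇒ p = 11/18, and the value is (-6)·(11/18) + 5 = 4/3.
For the keeper: with q = P(Near), equating Left's and Center's payoffs gives −7q + 6 = 11q − 6 ⇒ q = 2/3.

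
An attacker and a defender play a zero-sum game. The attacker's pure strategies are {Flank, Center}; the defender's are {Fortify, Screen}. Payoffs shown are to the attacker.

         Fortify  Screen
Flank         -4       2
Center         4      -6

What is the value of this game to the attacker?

-1

Row minima: Flank → -4, Center → -6; maximin = -4.
Column maxima: Fortify → 4, Screen → 2; minimax = 2.
-4 ≠ 2, so there is no saddle point; optimal play is mixed.
Let the attacker play Flank with probability p. Expected payoff against Fortify: (-4)p + 4(1−p) = −8p + 4; against Screen: 2p + (-6)(1−p) = 8p − 6.
Setting these equal: −8p + 4 = 8p − 6 ⇒ −16p = -10 ⇒ p = 5/8, and the value is (-8)·(5/8) + 4 = -1.
For the defender: with q = P(Fortify), equating Flank's and Center's payoffs gives −6q + 2 = 10q − 6 ⇒ q = 1/2.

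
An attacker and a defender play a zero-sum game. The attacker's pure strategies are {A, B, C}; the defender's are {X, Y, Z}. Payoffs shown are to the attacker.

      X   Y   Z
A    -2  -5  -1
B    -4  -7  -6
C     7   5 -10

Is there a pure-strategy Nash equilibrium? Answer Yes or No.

Row minima: A → -5, B → -7, C → -10; maximin = -5.
Column maxima: X → 7, Y → 5, Z → -1; minimax = -1.
-5 ≠ -1, so no pure-strategy equilibrium exists.

No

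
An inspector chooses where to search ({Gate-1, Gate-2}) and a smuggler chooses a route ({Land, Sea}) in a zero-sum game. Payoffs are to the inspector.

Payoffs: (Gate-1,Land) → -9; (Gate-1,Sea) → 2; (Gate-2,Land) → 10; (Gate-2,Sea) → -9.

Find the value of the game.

Row minima: Gate-1 → -9, Gate-2 → -9; maximin = -9.
Column maxima: Land → 10, Sea → 2; minimax = 2.
-9 ≠ 2, so there is no saddle point; optimal play is mixed.
Let the inspector play Gate-1 with probability p. Expected payoff against Land: (-9)p + 10(1−p) = −19p + 10; against Sea: 2p + (-9)(1−p) = 11p − 9.
Setting these equal: −19p + 10 = 11p − 9 ⇒ −30p = -19 ⇒ p = 19/30, and the value is (-19)·(19/30) + 10 = -61/30.
For the smuggler: with q = P(Land), equating Gate-1's and Gate-2's payoffs gives −11q + 2 = 19q − 9 ⇒ q = 11/30.

-61/30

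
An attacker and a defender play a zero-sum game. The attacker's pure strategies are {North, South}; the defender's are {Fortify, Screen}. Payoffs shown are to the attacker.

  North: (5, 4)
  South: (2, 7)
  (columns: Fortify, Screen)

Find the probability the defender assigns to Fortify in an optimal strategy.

Row minima: North → 4, South → 2; maximin = 4.
Column maxima: Fortify → 5, Screen → 7; minimax = 5.
4 ≠ 5, so there is no saddle point; optimal play is mixed.
Let the attacker play North with probability p. Expected payoff against Fortify: 5p + 2(1−p) = 3p + 2; against Screen: 4p + 7(1−p) = −3p + 7.
Setting these equal: 3p + 2 = −3p + 7 ⇒ 6p = 5 ⇒ p = 5/6, and the value is (3)·(5/6) + 2 = 9/2.
For the defender: with q = P(Fortify), equating North's and South's payoffs gives q + 4 = −5q + 7 ⇒ q = 1/2.

1/2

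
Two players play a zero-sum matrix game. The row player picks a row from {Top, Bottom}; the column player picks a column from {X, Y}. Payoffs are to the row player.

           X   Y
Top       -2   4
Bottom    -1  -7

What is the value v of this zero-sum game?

Row minima: Top → -2, Bottom → -7; maximin = -2.
Column maxima: X → -1, Y → 4; minimax = -1.
-2 ≠ -1, so there is no saddle point; optimal play is mixed.
Let the row player play Top with probability p. Expected payoff against X: (-2)p + (-1)(1−p) = −p − 1; against Y: 4p + (-7)(1−p) = 11p − 7.
Setting these equal: −p − 1 = 11p − 7 ⇒ −12p = -6 ⇒ p = 1/2, and the value is (-1)·(1/2) − 1 = -3/2.
For the column player: with q = P(X), equating Top's and Bottom's payoffs gives −6q + 4 = 6q − 7 ⇒ q = 11/12.

-3/2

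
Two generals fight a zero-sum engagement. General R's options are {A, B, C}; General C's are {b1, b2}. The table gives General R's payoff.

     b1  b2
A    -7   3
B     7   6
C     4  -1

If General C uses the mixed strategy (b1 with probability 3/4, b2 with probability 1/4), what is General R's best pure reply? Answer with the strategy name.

Expected payoff of A: (3/4)·(-7) + (1/4)·3 = -9/2.
Expected payoff of B: (3/4)·7 + (1/4)·6 = 27/4.
Expected payoff of C: (3/4)·4 + (1/4)·(-1) = 11/4.
The largest is 27/4, so General R's best response is B.

B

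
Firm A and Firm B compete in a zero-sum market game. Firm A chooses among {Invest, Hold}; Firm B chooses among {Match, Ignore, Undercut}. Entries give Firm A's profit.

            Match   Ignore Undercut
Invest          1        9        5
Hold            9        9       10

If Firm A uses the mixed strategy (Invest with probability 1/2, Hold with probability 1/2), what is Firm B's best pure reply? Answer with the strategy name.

If Firm B plays Match, Firm A's expected payoff is (1/2)·1 + (1/2)·9 = 5.
If Firm B plays Ignore, Firm A's expected payoff is (1/2)·9 + (1/2)·9 = 9.
If Firm B plays Undercut, Firm A's expected payoff is (1/2)·5 + (1/2)·10 = 15/2.
Firm B minimizes Firm A's payoff; the smallest is 5, so the best response is Match.

Match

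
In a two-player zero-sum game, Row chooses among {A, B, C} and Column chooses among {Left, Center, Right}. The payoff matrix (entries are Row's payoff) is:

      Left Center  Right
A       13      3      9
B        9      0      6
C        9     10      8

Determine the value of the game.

33/4

Row minima: A → 3, B → 0, C → 8; maximin = 8.
Column maxima: Left → 13, Center → 10, Right → 9; minimax = 9.
8 ≠ 9, so there is no saddle point; optimal play is mixed.
B is strictly dominated by A, so Row never plays it.
Left is strictly dominated by Right (it gives Row strictly more in every row), so Column never plays it.
On the remaining 2×2 (A, C vs Center, Right):
Let Row play A with probability p. Expected payoff against Center: 3p + 10(1−p) = −7p + 10; against Right: 9p + 8(1−p) = p + 8.
Setting these equal: −7p + 10 = p + 8 ⇒ −8p = -2 ⇒ p = 1/4, and the value is (-7)·(1/4) + 10 = 33/4.
For Column: with q = P(Center), equating A's and C's payoffs gives −6q + 9 = 2q + 8 ⇒ q = 1/8.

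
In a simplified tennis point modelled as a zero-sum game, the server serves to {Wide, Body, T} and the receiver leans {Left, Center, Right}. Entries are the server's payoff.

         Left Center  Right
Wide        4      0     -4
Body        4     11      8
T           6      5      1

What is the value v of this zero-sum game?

44/9

Row minima: Wide → -4, Body → 4, T → 1; maximin = 4.
Column maxima: Left → 6, Center → 11, Right → 8; minimax = 6.
4 ≠ 6, so there is no saddle point; optimal play is mixed.
Wide is strictly dominated by T, so the server never plays it.
Center is strictly dominated by Right (it gives the server strictly more in every row), so the receiver never plays it.
On the remaining 2×2 (Body, T vs Left, Right):
Let the server play Body with probability p. Expected payoff against Left: 4p + 6(1−p) = −2p + 6; against Right: 8p + 1(1−p) = 7p + 1.
Setting these equal: −2p + 6 = 7p + 1 ⇒ −9p = -5 ⇒ p = 5/9, and the value is (-2)·(5/9) + 6 = 44/9.
For the receiver: with q = P(Left), equating Body's and T's payoffs gives −4q + 8 = 5q + 1 ⇒ q = 7/9.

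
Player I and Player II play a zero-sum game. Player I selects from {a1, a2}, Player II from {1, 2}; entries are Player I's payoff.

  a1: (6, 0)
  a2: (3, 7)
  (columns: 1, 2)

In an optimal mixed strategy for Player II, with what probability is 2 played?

3/10

Row minima: a1 → 0, a2 → 3; maximin = 3.
Column maxima: 1 → 6, 2 → 7; minimax = 6.
3 ≠ 6, so there is no saddle point; optimal play is mixed.
Let Player I play a1 with probability p. Expected payoff against 1: 6p + 3(1−p) = 3p + 3; against 2: 0p + 7(1−p) = −7p + 7.
Setting these equal: 3p + 3 = −7p + 7 ⇒ 10p = 4 ⇒ p = 2/5, and the value is (3)·(2/5) + 3 = 21/5.
For Player II: with q = P(1), equating a1's and a2's payoffs gives 6q = −4q + 7 ⇒ q = 7/10.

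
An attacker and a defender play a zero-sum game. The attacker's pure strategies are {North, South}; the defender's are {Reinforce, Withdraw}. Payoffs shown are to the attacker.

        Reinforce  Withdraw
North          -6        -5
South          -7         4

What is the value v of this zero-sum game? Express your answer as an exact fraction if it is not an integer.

Row minima: North → -6, South → -7; maximin = -6.
Column maxima: Reinforce → -6, Withdraw → 4; minimax = -6.
Since maximin = minimax = -6, there is a saddle point and the value is -6.

-6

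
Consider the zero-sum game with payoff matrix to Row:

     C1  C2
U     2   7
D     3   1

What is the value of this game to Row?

Row minima: U → 2, D → 1; maximin = 2.
Column maxima: C1 → 3, C2 → 7; minimax = 3.
2 ≠ 3, so there is no saddle point; optimal play is mixed.
Let Row play U with probability p. Expected payoff against C1: 2p + 3(1−p) = −p + 3; against C2: 7p + 1(1−p) = 6p + 1.
Setting these equal: −p + 3 = 6p + 1 ⇒ −7p = -2 ⇒ p = 2/7, and the value is (-1)·(2/7) + 3 = 19/7.
For Column: with q = P(C1), equating U's and D's payoffs gives −5q + 7 = 2q + 1 ⇒ q = 6/7.

19/7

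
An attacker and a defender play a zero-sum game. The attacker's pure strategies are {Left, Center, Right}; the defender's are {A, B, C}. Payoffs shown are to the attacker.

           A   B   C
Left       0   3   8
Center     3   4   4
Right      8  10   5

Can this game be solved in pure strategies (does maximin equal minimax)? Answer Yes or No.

No

Row minima: Left → 0, Center → 3, Right → 5; maximin = 5.
Column maxima: A → 8, B → 10, C → 8; minimax = 8.
5 ≠ 8, so no pure-strategy equilibrium exists.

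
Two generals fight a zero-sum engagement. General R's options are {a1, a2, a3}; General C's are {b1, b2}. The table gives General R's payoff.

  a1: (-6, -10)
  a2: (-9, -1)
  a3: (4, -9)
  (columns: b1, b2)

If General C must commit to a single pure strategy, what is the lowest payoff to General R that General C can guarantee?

Column maxima: b1 → 4, b2 → -1.
The smallest of these is -1.

-1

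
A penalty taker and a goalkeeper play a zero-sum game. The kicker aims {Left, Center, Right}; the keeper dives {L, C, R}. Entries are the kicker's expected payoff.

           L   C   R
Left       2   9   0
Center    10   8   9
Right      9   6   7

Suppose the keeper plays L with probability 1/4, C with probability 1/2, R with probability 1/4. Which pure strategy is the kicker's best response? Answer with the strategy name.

Center

Expected payoff of Left: (1/4)·2 + (1/2)·9 + (1/4)·0 = 5.
Expected payoff of Center: (1/4)·10 + (1/2)·8 + (1/4)·9 = 35/4.
Expected payoff of Right: (1/4)·9 + (1/2)·6 + (1/4)·7 = 7.
The largest is 35/4, so the kicker's best response is Center.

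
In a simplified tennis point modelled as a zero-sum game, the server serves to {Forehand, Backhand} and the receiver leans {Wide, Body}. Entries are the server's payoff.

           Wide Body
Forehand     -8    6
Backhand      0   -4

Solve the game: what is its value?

-16/9

Row minima: Forehand → -8, Backhand → -4; maximin = -4.
Column maxima: Wide → 0, Body → 6; minimax = 0.
-4 ≠ 0, so there is no saddle point; optimal play is mixed.
Let the server play Forehand with probability p. Expected payoff against Wide: (-8)p + 0(1−p) = −8p; against Body: 6p + (-4)(1−p) = 10p − 4.
Setting these equal: −8p = 10p − 4 ⇒ −18p = -4 ⇒ p = 2/9, and the value is (-8)·(2/9) = -16/9.
For the receiver: with q = P(Wide), equating Forehand's and Backhand's payoffs gives −14q + 6 = 4q − 4 ⇒ q = 5/9.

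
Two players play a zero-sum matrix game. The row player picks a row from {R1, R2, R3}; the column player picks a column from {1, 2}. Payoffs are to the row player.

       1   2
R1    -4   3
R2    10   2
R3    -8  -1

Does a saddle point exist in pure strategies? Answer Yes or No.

Row minima: R1 → -4, R2 → 2, R3 → -8; maximin = 2.
Column maxima: 1 → 10, 2 → 3; minimax = 3.
2 ≠ 3, so no pure-strategy equilibrium exists.

No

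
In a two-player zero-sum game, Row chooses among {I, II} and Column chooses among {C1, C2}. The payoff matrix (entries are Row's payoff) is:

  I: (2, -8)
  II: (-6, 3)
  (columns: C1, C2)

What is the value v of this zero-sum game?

Row minima: I → -8, II → -6; maximin = -6.
Column maxima: C1 → 2, C2 → 3; minimax = 2.
-6 ≠ 2, so there is no saddle point; optimal play is mixed.
Let Row play I with probability p. Expected payoff against C1: 2p + (-6)(1−p) = 8p − 6; against C2: (-8)p + 3(1−p) = −11p + 3.
Setting these equal: 8p − 6 = −11p + 3 ⇒ 19p = 9 ⇒ p = 9/19, and the value is (8)·(9/19) − 6 = -42/19.
For Column: with q = P(C1), equating I's and II's payoffs gives 10q − 8 = −9q + 3 ⇒ q = 11/19.

-42/19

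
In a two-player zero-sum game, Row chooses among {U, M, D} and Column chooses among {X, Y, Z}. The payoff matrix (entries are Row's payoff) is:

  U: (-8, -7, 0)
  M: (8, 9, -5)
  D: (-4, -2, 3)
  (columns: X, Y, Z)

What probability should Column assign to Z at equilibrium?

3/5

Row minima: U → -8, M → -5, D → -4; maximin = -4.
Column maxima: X → 8, Y → 9, Z → 3; minimax = 3.
-4 ≠ 3, so there is no saddle point; optimal play is mixed.
U is strictly dominated by D, so Row never plays it.
Y is strictly dominated by X (it gives Row strictly more in every row), so Column never plays it.
On the remaining 2×2 (M, D vs X, Z):
Let Row play M with probability p. Expected payoff against X: 8p + (-4)(1−p) = 12p − 4; against Z: (-5)p + 3(1−p) = −8p + 3.
Setting these equal: 12p − 4 = −8p + 3 ⇒ 20p = 7 ⇒ p = 7/20, and the value is (12)·(7/20) − 4 = 1/5.
For Column: with q = P(X), equating M's and D's payoffs gives 13q − 5 = −7q + 3 ⇒ q = 2/5.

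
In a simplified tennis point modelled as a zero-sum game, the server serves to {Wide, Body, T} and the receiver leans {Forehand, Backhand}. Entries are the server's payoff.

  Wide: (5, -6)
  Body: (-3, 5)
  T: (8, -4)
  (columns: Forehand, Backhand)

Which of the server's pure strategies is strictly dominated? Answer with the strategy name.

Wide

T gives a strictly higher payoff than Wide against every column: 8 > 5, -4 > -6.
So Wide is strictly dominated and the server never plays it.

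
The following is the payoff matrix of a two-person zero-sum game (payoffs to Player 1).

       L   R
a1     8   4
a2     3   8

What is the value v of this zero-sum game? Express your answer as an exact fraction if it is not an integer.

Row minima: a1 → 4, a2 → 3; maximin = 4.
Column maxima: L → 8, R → 8; minimax = 8.
4 ≠ 8, so there is no saddle point; optimal play is mixed.
Let Player 1 play a1 with probability p. Expected payoff against L: 8p + 3(1−p) = 5p + 3; against R: 4p + 8(1−p) = −4p + 8.
Setting these equal: 5p + 3 = −4p + 8 ⇒ 9p = 5 ⇒ p = 5/9, and the value is (5)·(5/9) + 3 = 52/9.
For Player 2: with q = P(L), equating a1's and a2's payoffs gives 4q + 4 = −5q + 8 ⇒ q = 4/9.

52/9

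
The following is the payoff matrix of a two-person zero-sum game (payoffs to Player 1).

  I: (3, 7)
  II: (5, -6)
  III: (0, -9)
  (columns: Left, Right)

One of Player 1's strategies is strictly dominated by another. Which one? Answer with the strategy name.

III

I gives a strictly higher payoff than III against every column: 3 > 0, 7 > -9.
So III is strictly dominated and Player 1 never plays it.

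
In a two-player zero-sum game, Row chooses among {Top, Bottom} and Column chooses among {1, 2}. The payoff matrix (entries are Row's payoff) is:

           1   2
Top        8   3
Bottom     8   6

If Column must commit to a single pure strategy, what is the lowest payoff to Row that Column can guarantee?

6

Column maxima: 1 → 8, 2 → 6.
The smallest of these is 6.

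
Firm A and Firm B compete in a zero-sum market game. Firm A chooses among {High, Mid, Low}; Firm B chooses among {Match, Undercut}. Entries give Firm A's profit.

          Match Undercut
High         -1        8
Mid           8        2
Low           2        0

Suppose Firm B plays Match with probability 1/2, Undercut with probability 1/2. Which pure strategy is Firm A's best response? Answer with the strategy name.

Mid

Expected payoff of High: (1/2)·(-1) + (1/2)·8 = 7/2.
Expected payoff of Mid: (1/2)·8 + (1/2)·2 = 5.
Expected payoff of Low: (1/2)·2 + (1/2)·0 = 1.
The largest is 5, so Firm A's best response is Mid.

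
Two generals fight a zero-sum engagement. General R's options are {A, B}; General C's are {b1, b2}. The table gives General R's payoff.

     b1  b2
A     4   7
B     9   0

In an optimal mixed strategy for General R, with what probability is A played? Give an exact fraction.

3/4

Row minima: A → 4, B → 0; maximin = 4.
Column maxima: b1 → 9, b2 → 7; minimax = 7.
4 ≠ 7, so there is no saddle point; optimal play is mixed.
Let General R play A with probability p. Expected payoff against b1: 4p + 9(1−p) = −5p + 9; against b2: 7p + 0(1−p) = 7p.
Setting these equal: −5p + 9 = 7p ⇒ −12p = -9 ⇒ p = 3/4, and the value is (-5)·(3/4) + 9 = 21/4.
For General C: with q = P(b1), equating A's and B's payoffs gives −3q + 7 = 9q ⇒ q = 7/12.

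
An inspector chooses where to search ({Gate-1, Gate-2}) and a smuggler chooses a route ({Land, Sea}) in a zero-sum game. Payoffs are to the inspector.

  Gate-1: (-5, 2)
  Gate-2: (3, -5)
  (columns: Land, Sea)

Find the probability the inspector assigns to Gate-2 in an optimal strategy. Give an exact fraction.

Row minima: Gate-1 → -5, Gate-2 → -5; maximin = -5.
Column maxima: Land → 3, Sea → 2; minimax = 2.
-5 ≠ 2, so there is no saddle point; optimal play is mixed.
Let the inspector play Gate-1 with probability p. Expected payoff against Land: (-5)p + 3(1−p) = −8p + 3; against Sea: 2p + (-5)(1−p) = 7p − 5.
Setting these equal: −8p + 3 = 7p − 5 ⇒ −15p = -8 ⇒ p = 8/15, and the value is (-8)·(8/15) + 3 = -19/15.
For the smuggler: with q = P(Land), equating Gate-1's and Gate-2's payoffs gives −7q + 2 = 8q − 5 ⇒ q = 7/15.

7/15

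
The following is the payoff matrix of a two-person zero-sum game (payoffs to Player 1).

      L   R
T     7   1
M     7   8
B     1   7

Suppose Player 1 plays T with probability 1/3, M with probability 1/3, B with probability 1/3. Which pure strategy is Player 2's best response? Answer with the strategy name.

L

If Player 2 plays L, Player 1's expected payoff is (1/3)·7 + (1/3)·7 + (1/3)·1 = 5.
If Player 2 plays R, Player 1's expected payoff is (1/3)·1 + (1/3)·8 + (1/3)·7 = 16/3.
Player 2 minimizes Player 1's payoff; the smallest is 5, so the best response is L.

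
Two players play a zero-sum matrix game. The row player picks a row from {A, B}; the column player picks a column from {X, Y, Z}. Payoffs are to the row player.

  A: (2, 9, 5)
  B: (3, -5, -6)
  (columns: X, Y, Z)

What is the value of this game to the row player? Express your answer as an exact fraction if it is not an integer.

Row minima: A → 2, B → -6; maximin = 2.
Column maxima: X → 3, Y → 9, Z → 5; minimax = 3.
2 ≠ 3, so there is no saddle point; optimal play is mixed.
Y is strictly dominated by Z (it gives the row player strictly more in every row), so the column player never plays it.
On the remaining 2×2 (A, B vs X, Z):
Let the row player play A with probability p. Expected payoff against X: 2p + 3(1−p) = −p + 3; against Z: 5p + (-6)(1−p) = 11p − 6.
Setting these equal: −p + 3 = 11p − 6 ⇒ −12p = -9 ⇒ p = 3/4, and the value is (-1)·(3/4) + 3 = 9/4.
For the column player: with q = P(X), equating A's and B's payoffs gives −3q + 5 = 9q − 6 ⇒ q = 11/12.

9/4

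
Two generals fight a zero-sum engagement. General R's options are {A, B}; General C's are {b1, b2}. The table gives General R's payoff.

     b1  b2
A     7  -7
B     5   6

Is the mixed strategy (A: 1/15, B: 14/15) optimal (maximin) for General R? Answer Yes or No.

Against b1 this mix gives (1/15)·7 + (14/15)·5 = 77/15.
Against b2 this mix gives (1/15)·(-7) + (14/15)·6 = 77/15.
All of General C's active replies (b1, b2) yield 77/15, and no column does worse for General R. The mix makes General C indifferent and guarantees 77/15, so it is optimal.

Yes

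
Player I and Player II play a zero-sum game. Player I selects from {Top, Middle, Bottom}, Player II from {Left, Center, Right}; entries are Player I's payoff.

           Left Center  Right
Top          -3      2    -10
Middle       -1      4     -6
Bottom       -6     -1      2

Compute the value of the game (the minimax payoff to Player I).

Row minima: Top → -10, Middle → -6, Bottom → -6; maximin = -6.
Column maxima: Left → -1, Center → 4, Right → 2; minimax = -1.
-6 ≠ -1, so there is no saddle point; optimal play is mixed.
Top is strictly dominated by Middle, so Player I never plays it.
Center is strictly dominated by Left (it gives Player I strictly more in every row), so Player II never plays it.
On the remaining 2×2 (Middle, Bottom vs Left, Right):
Let Player I play Middle with probability p. Expected payoff against Left: (-1)p + (-6)(1−p) = 5p − 6; against Right: (-6)p + 2(1−p) = −8p + 2.
Setting these equal: 5p − 6 = −8p + 2 ⇒ 13p = 8 ⇒ p = 8/13, and the value is (5)·(8/13) − 6 = -38/13.
For Player II: with q = P(Left), equating Middle's and Bottom's payoffs gives 5q − 6 = −8q + 2 ⇒ q = 8/13.

-38/13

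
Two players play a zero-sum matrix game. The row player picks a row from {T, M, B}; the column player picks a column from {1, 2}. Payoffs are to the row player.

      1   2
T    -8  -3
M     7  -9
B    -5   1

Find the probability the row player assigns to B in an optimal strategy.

Row minima: T → -8, M → -9, B → -5; maximin = -5.
Column maxima: 1 → 7, 2 → 1; minimax = 1.
-5 ≠ 1, so there is no saddle point; optimal play is mixed.
T is strictly dominated by B, so the row player never plays it.
On the remaining 2×2 (M, B vs 1, 2):
Let the row player play M with probability p. Expected payoff against 1: 7p + (-5)(1−p) = 12p − 5; against 2: (-9)p + 1(1−p) = −10p + 1.
Setting these equal: 12p − 5 = −10p + 1 ⇒ 22p = 6 ⇒ p = 3/11, and the value is (12)·(3/11) − 5 = -19/11.
For the column player: with q = P(1), equating M's and B's payoffs gives 16q − 9 = −6q + 1 ⇒ q = 5/11.

8/11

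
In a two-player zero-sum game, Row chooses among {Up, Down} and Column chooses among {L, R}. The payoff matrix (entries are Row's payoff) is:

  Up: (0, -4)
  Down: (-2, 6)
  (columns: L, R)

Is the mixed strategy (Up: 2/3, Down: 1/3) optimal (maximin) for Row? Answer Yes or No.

Yes

Against L this mix gives (2/3)·0 + (1/3)·(-2) = -2/3.
Against R this mix gives (2/3)·(-4) + (1/3)·6 = -2/3.
All of Column's active replies (L, R) yield -2/3, and no column does worse for Row. The mix makes Column indifferent and guarantees -2/3, so it is optimal.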